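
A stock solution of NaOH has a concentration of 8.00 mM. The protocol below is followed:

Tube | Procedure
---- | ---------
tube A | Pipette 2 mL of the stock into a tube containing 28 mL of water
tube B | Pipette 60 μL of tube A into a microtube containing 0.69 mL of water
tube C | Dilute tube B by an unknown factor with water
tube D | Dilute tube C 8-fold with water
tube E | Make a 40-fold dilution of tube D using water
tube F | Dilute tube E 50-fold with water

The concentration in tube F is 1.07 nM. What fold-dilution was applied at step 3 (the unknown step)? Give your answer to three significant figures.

2.49-fold

Step 1: 2 mL + 28 mL = 30 mL total → factor 30/2 = 15
Step 2: 60 μL + 0.69 mL = 750 μL total → factor 750/60 = 12.5
Step 3: unknown factor x
Step 4: 8-fold → factor 8
Step 5: 40-fold → factor 40
Step 6: 50-fold → factor 50
Product of known-step factors = 3 × 10^6
Overall factor = 8.00 mM / (1.07 nM) = 7.4766 × 10^6
x = 7.4766 × 10^6 / 3 × 10^6 = 2.49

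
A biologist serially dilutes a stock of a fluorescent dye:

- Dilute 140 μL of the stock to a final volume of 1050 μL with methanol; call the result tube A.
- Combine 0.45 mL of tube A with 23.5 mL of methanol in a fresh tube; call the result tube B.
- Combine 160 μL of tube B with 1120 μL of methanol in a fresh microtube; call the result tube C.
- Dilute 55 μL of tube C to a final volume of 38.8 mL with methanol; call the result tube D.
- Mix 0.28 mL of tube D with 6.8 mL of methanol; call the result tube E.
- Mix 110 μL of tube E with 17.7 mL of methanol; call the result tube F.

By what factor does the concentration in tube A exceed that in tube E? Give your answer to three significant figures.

7.59 × 10^6

Step 1: 140 μL brought to 1050 μL → factor 1050/140 = 7.5
Step 2: 0.45 mL + 23.5 mL = 23.95 mL total → factor 23.95/0.45 = 53.222
Step 3: 160 μL + 1120 μL = 1280 μL total → factor 1280/160 = 8
Step 4: 55 μL brought to 38.8 mL → factor 38800/55 = 705.45
Step 5: 0.28 mL + 6.8 mL = 7.08 mL total → factor 7.08/0.28 = 25.286
Dilution factor to tube A = 7.5; to tube E = 5.6962 × 10^7
[tube A]/[tube E] = (factor to tube E)/(factor to tube A) = 5.6962 × 10^7/7.5 = 7.59 × 10^6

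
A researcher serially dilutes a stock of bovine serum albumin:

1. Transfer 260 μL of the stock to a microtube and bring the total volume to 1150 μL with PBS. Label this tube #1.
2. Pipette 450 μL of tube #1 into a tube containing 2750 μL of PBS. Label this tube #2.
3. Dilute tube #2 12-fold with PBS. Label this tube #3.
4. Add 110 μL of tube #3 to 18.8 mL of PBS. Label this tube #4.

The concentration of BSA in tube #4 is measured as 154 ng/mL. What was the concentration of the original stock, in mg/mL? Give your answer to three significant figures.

9.99 mg/mL

Step 1: 260 μL brought to 1150 μL → factor 1150/260 = 4.4231
Step 2: 450 μL + 2750 μL = 3200 μL total → factor 3200/450 = 7.1111
Step 3: 12-fold → factor 12
Step 4: 110 μL + 18.8 mL = 18910 μL total → factor 18910/110 = 171.91
Overall dilution factor = 4.4231 × 7.1111 × 12 × 171.91 = 64885
Stock = 154 ng/mL × 64885 = 9.992 × 10^6 ng/mL = 9.99 mg/mL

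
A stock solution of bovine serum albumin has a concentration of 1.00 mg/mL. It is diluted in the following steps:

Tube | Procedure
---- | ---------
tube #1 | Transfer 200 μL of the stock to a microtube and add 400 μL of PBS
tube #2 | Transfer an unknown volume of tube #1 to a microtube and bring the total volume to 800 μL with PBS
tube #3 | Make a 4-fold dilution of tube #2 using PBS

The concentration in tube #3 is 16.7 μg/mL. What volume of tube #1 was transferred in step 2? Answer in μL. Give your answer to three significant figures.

Step 1: 200 μL + 400 μL = 600 μL total → factor 600/200 = 3
Step 2: v brought to 800 μL → factor = 800 μL/v
Step 3: 4-fold → factor 4
Product of known-step factors = 12
Overall factor = 1.00 mg/mL / (16.7 μg/mL) = 59.88
Step-2 factor = 59.88 / 12 = 4.99
v = 800 μL / 4.99 = 160 μL

160 μL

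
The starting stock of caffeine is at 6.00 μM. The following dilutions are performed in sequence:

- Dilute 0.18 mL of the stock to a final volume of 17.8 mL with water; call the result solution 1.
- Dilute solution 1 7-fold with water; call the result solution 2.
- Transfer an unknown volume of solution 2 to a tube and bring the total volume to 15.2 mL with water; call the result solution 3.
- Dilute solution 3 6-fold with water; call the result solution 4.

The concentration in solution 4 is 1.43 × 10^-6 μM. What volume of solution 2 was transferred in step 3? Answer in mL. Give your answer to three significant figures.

0.0150 mL

Step 1: 0.18 mL brought to 17.8 mL → factor 17.8/0.18 = 98.889
Step 2: 7-fold → factor 7
Step 3: v brought to 15.2 mL → factor = 15.2 mL/v
Step 4: 6-fold → factor 6
Product of known-step factors = 4153.3
Overall factor = 6.00 μM / (1.43 × 10^-6 μM) = 4.1958 × 10^6
Step-3 factor = 4.1958 × 10^6 / 4153.3 = 1010.2
v = 15.2 mL / 1010.2 = 0.0150 mL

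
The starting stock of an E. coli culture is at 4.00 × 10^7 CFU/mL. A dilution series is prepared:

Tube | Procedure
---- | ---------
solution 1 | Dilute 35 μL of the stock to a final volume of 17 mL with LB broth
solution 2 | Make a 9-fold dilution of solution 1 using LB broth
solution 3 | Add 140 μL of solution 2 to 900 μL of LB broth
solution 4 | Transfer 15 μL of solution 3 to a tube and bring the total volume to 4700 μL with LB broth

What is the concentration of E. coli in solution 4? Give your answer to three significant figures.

Step 1: 35 μL brought to 17 mL → factor 17000/35 = 485.71
Step 2: 9-fold → factor 9
Step 3: 140 μL + 900 μL = 1040 μL total → factor 1040/140 = 7.4286
Step 4: 15 μL brought to 4700 μL → factor 4700/15 = 313.33
Overall dilution factor = 485.71 × 9 × 7.4286 × 313.33 = 1.0175 × 10^7
Final = 4.00 × 10^7 CFU/mL / 1.0175 × 10^7 = 3.93 CFU/mL

3.93 CFU/mL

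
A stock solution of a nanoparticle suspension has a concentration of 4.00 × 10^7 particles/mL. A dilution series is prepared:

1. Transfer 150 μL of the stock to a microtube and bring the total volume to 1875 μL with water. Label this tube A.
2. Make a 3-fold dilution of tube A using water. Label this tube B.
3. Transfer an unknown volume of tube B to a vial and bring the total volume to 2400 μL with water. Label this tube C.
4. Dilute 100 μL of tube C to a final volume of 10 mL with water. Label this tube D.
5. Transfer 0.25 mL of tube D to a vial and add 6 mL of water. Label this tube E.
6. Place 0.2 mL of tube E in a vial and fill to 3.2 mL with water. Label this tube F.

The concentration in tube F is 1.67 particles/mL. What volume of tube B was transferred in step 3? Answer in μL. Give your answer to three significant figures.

150 μL

Step 1: 150 μL brought to 1875 μL → factor 1875/150 = 12.5
Step 2: 3-fold → factor 3
Step 3: v brought to 2400 μL → factor = 2400 μL/v
Step 4: 100 μL brought to 10 mL → factor 10000/100 = 100
Step 5: 0.25 mL + 6 mL = 6.25 mL total → factor 6.25/0.25 = 25
Step 6: 0.2 mL brought to 3.2 mL → factor 3.2/0.2 = 16
Product of known-step factors = 1.5 × 10^6
Overall factor = 4.00 × 10^7 particles/mL / (1.67 particles/mL) = 2.3952 × 10^7
Step-3 factor = 2.3952 × 10^7 / 1.5 × 10^6 = 15.968
v = 2400 μL / 15.968 = 150 μL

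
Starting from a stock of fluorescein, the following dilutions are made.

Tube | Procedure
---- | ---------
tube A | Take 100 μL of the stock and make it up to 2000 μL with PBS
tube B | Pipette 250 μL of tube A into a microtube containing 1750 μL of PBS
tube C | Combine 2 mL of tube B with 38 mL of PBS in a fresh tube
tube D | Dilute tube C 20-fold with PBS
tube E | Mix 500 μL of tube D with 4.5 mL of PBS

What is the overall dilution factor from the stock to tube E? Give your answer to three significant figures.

Step 1: 100 μL brought to 2000 μL → factor 2000/100 = 20
Step 2: 250 μL + 1750 μL = 2000 μL total → factor 2000/250 = 8
Step 3: 2 mL + 38 mL = 40 mL total → factor 40/2 = 20
Step 4: 20-fold → factor 20
Step 5: 500 μL + 4.5 mL = 5000 μL total → factor 5000/500 = 10
Overall dilution factor = 20 × 8 × 20 × 20 × 10 = 6.4 × 10^5

6.40 × 10^5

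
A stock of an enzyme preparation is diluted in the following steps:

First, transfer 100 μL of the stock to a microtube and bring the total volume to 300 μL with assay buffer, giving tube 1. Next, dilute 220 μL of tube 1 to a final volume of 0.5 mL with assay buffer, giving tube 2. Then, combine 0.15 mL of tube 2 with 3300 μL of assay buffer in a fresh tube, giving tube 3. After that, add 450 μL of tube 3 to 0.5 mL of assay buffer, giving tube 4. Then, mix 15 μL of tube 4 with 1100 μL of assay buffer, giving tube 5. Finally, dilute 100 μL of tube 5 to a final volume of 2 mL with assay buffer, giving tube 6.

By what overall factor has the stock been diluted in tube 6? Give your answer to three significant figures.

Step 1: 100 μL brought to 300 μL → factor 300/100 = 3
Step 2: 220 μL brought to 0.5 mL → factor 500/220 = 2.2727
Step 3: 0.15 mL + 3300 μL = 3.45 mL total → factor 3.45/0.15 = 23
Step 4: 450 μL + 0.5 mL = 950 μL total → factor 950/450 = 2.1111
Step 5: 15 μL + 1100 μL = 1115 μL total → factor 1115/15 = 74.333
Step 6: 100 μL brought to 2 mL → factor 2000/100 = 20
Overall dilution factor = 3 × 2.2727 × 23 × 2.1111 × 74.333 × 20 = 4.9218 × 10^5

4.92 × 10^5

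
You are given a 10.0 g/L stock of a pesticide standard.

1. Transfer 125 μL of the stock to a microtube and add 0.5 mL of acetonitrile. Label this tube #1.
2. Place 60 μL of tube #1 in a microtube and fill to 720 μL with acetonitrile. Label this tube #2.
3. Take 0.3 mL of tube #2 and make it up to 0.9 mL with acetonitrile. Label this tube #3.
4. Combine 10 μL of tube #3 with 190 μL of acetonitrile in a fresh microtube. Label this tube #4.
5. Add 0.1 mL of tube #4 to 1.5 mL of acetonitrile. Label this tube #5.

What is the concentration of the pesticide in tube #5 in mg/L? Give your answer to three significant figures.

Step 1: 125 μL + 0.5 mL = 625 μL total → factor 625/125 = 5
Step 2: 60 μL brought to 720 μL → factor 720/60 = 12
Step 3: 0.3 mL brought to 0.9 mL → factor 0.9/0.3 = 3
Step 4: 10 μL + 190 μL = 200 μL total → factor 200/10 = 20
Step 5: 0.1 mL + 1.5 mL = 1.6 mL total → factor 1.6/0.1 = 16
Overall dilution factor = 5 × 12 × 3 × 20 × 16 = 57600
Final = 10.0 g/L / 57600 = 0.0001736 g/L = 0.174 mg/L

0.174 mg/L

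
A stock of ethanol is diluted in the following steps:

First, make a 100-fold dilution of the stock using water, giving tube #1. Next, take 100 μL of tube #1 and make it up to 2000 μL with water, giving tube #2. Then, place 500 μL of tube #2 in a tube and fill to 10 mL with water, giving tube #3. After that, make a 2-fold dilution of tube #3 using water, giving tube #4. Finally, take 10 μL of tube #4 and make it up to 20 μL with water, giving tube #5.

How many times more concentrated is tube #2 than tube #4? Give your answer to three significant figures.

Step 1: 100-fold → factor 100
Step 2: 100 μL brought to 2000 μL → factor 2000/100 = 20
Step 3: 500 μL brought to 10 mL → factor 10000/500 = 20
Step 4: 2-fold → factor 2
Dilution factor to tube #2 = 2000; to tube #4 = 80000
[tube #2]/[tube #4] = (factor to tube #4)/(factor to tube #2) = 80000/2000 = 40.0

40.0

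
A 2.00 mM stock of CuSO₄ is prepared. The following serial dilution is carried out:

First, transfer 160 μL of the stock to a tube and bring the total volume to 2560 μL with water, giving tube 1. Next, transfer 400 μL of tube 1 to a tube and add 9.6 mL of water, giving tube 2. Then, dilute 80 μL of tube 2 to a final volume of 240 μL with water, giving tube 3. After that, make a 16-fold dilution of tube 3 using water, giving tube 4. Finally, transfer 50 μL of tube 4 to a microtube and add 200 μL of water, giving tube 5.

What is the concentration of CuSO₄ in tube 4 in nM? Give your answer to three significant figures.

104 nM

Step 1: 160 μL brought to 2560 μL → factor 2560/160 = 16
Step 2: 400 μL + 9.6 mL = 10000 μL total → factor 10000/400 = 25
Step 3: 80 μL brought to 240 μL → factor 240/80 = 3
Step 4: 16-fold → factor 16
Dilution factor through tube 4 = 16 × 25 × 3 × 16 = 19200
[tube 4] = 2.00 mM / 19200 = 0.0001042 mM = 104 nM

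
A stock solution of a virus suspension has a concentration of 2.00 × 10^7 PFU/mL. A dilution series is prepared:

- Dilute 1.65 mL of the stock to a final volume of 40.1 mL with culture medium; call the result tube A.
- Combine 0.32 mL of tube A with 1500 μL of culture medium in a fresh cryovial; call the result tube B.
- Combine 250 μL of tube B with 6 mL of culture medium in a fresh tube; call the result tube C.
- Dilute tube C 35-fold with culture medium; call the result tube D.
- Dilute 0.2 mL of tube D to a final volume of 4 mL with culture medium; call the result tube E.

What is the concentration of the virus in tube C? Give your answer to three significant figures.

5.79 × 10^3 PFU/mL

Step 1: 1.65 mL brought to 40.1 mL → factor 40.1/1.65 = 24.303
Step 2: 0.32 mL + 1500 μL = 1.82 mL total → factor 1.82/0.32 = 5.6875
Step 3: 250 μL + 6 mL = 6250 μL total → factor 6250/250 = 25
Dilution factor through tube C = 24.303 × 5.6875 × 25 = 3455.6
[tube C] = 2.00 × 10^7 PFU/mL / 3455.6 = 5.79 × 10^3 PFU/mL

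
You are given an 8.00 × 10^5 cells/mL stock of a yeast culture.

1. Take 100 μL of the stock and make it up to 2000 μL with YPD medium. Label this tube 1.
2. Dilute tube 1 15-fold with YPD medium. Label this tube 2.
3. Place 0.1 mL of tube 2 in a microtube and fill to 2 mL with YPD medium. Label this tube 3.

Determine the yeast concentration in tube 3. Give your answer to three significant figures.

Step 1: 100 μL brought to 2000 μL → factor 2000/100 = 20
Step 2: 15-fold → factor 15
Step 3: 0.1 mL brought to 2 mL → factor 2/0.1 = 20
Overall dilution factor = 20 × 15 × 20 = 6000
Final = 8.00 × 10^5 cells/mL / 6000 = 133 cells/mL

133 cells/mL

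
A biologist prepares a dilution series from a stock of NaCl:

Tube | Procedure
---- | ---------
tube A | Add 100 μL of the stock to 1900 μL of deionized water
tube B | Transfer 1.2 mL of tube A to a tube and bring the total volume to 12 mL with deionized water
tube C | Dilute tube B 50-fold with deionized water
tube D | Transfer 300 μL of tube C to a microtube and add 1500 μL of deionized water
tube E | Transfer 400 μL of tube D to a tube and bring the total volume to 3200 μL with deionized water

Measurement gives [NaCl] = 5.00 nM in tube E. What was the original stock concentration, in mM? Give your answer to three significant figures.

Step 1: 100 μL + 1900 μL = 2000 μL total → factor 2000/100 = 20
Step 2: 1.2 mL brought to 12 mL → factor 12/1.2 = 10
Step 3: 50-fold → factor 50
Step 4: 300 μL + 1500 μL = 1800 μL total → factor 1800/300 = 6
Step 5: 400 μL brought to 3200 μL → factor 3200/400 = 8
Overall dilution factor = 20 × 10 × 50 × 6 × 8 = 4.8 × 10^5
Stock = 5.00 nM × 4.8 × 10^5 = 2.400 × 10^6 nM = 2.40 mM

2.40 mM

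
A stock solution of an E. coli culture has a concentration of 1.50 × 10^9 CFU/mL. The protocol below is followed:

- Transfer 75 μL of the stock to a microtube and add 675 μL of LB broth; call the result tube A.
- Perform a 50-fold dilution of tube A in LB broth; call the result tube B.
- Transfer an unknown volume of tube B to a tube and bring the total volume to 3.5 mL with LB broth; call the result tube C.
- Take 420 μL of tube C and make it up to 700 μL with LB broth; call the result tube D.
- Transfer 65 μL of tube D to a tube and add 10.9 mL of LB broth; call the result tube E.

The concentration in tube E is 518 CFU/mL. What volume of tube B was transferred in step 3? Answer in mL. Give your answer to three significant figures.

0.170 mL

Step 1: 75 μL + 675 μL = 750 μL total → factor 750/75 = 10
Step 2: 50-fold → factor 50
Step 3: v brought to 3.5 mL → factor = 3.5 mL/v
Step 4: 420 μL brought to 700 μL → factor 700/420 = 1.6667
Step 5: 65 μL + 10.9 mL = 10965 μL total → factor 10965/65 = 168.69
Product of known-step factors = 1.4058 × 10^5
Overall factor = 1.50 × 10^9 CFU/mL / (518 CFU/mL) = 2.8958 × 10^6
Step-3 factor = 2.8958 × 10^6 / 1.4058 × 10^5 = 20.599
v = 3.5 mL / 20.599 = 0.170 mL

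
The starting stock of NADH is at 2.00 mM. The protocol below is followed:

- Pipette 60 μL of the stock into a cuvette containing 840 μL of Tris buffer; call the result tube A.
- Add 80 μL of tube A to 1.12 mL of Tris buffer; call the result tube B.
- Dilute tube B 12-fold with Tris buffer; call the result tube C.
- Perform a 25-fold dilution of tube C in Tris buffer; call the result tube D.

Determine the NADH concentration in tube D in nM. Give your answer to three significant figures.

29.6 nM

Step 1: 60 μL + 840 μL = 900 μL total → factor 900/60 = 15
Step 2: 80 μL + 1.12 mL = 1200 μL total → factor 1200/80 = 15
Step 3: 12-fold → factor 12
Step 4: 25-fold → factor 25
Overall dilution factor = 15 × 15 × 12 × 25 = 67500
Final = 2.00 mM / 67500 = 2.963 × 10^-5 mM = 29.6 nM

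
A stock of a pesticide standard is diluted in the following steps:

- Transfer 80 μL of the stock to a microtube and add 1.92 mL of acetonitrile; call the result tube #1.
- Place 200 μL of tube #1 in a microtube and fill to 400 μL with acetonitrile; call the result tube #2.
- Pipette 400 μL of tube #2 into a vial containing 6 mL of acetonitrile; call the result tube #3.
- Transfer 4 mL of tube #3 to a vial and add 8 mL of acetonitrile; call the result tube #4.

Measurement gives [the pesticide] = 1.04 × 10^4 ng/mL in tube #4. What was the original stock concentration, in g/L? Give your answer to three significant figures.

25.0 g/L

Step 1: 80 μL + 1.92 mL = 2000 μL total → factor 2000/80 = 25
Step 2: 200 μL brought to 400 μL → factor 400/200 = 2
Step 3: 400 μL + 6 mL = 6400 μL total → factor 6400/400 = 16
Step 4: 4 mL + 8 mL = 12 mL total → factor 12/4 = 3
Overall dilution factor = 25 × 2 × 16 × 3 = 2400
Stock = 1.04 × 10^4 ng/mL × 2400 = 2.496 × 10^7 ng/mL = 25.0 g/L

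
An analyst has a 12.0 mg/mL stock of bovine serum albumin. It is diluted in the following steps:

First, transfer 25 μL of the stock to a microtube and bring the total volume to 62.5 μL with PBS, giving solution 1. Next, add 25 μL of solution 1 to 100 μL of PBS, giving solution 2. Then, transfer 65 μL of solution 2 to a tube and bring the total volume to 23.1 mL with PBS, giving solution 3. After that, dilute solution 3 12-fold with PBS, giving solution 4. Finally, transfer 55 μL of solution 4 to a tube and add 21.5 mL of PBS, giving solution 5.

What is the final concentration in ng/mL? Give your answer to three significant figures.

0.574 ng/mL

Step 1: 25 μL brought to 62.5 μL → factor 62.5/25 = 2.5
Step 2: 25 μL + 100 μL = 125 μL total → factor 125/25 = 5
Step 3: 65 μL brought to 23.1 mL → factor 23100/65 = 355.38
Step 4: 12-fold → factor 12
Step 5: 55 μL + 21.5 mL = 21555 μL total → factor 21555/55 = 391.91
Overall dilution factor = 2.5 × 5 × 355.38 × 12 × 391.91 = 2.0892 × 10^7
Final = 12.0 mg/mL / 2.0892 × 10^7 = 5.744 × 10^-7 mg/mL = 0.574 ng/mL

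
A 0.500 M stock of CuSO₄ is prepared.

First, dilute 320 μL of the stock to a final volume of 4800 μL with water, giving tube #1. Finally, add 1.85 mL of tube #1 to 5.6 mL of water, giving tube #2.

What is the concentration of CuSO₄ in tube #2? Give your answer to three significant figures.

Step 1: 320 μL brought to 4800 μL → factor 4800/320 = 15
Step 2: 1.85 mL + 5.6 mL = 7.45 mL total → factor 7.45/1.85 = 4.027
Overall dilution factor = 15 × 4.027 = 60.405
Final = 0.500 M / 60.405 = 0.00828 M

0.00828 M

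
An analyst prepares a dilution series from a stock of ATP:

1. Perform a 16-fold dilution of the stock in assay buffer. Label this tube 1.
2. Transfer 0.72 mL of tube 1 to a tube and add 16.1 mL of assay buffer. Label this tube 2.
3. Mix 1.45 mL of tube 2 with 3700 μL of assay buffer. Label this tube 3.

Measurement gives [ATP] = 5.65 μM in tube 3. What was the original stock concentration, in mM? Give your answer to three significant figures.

7.50 mM

Step 1: 16-fold → factor 16
Step 2: 0.72 mL + 16.1 mL = 16.82 mL total → factor 16.82/0.72 = 23.361
Step 3: 1.45 mL + 3700 μL = 5.15 mL total → factor 5.15/1.45 = 3.5517
Overall dilution factor = 16 × 23.361 × 3.5517 = 1327.6
Stock = 5.65 μM × 1327.6 = 7501 μM = 7.50 mM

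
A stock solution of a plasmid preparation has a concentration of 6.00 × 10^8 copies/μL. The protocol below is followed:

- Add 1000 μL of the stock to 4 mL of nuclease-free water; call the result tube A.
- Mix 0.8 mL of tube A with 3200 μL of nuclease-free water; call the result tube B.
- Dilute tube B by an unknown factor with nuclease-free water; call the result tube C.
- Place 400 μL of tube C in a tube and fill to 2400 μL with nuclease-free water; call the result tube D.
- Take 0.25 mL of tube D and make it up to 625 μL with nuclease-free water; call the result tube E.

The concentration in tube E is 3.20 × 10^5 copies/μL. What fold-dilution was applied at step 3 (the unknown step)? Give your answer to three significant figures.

5.00-fold

Step 1: 1000 μL + 4 mL = 5000 μL total → factor 5000/1000 = 5
Step 2: 0.8 mL + 3200 μL = 4 mL total → factor 4/0.8 = 5
Step 3: unknown factor x
Step 4: 400 μL brought to 2400 μL → factor 2400/400 = 6
Step 5: 0.25 mL brought to 625 μL → factor 0.625/0.25 = 2.5
Product of known-step factors = 375
Overall factor = 6.00 × 10^8 copies/μL / (3.20 × 10^5 copies/μL) = 1875
x = 1875 / 375 = 5.00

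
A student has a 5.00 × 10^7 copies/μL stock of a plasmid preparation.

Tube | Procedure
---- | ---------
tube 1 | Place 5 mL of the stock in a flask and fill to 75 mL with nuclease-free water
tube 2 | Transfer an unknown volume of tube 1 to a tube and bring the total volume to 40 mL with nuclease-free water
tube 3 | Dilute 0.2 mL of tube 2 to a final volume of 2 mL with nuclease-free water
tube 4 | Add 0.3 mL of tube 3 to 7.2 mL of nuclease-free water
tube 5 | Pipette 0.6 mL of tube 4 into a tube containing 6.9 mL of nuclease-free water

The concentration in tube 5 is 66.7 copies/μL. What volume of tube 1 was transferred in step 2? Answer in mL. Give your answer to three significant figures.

Step 1: 5 mL brought to 75 mL → factor 75/5 = 15
Step 2: v brought to 40 mL → factor = 40 mL/v
Step 3: 0.2 mL brought to 2 mL → factor 2/0.2 = 10
Step 4: 0.3 mL + 7.2 mL = 7.5 mL total → factor 7.5/0.3 = 25
Step 5: 0.6 mL + 6.9 mL = 7.5 mL total → factor 7.5/0.6 = 12.5
Product of known-step factors = 46875
Overall factor = 5.00 × 10^7 copies/μL / (66.7 copies/μL) = 7.4963 × 10^5
Step-2 factor = 7.4963 × 10^5 / 46875 = 15.992
v = 40 mL / 15.992 = 2.50 mL

2.50 mL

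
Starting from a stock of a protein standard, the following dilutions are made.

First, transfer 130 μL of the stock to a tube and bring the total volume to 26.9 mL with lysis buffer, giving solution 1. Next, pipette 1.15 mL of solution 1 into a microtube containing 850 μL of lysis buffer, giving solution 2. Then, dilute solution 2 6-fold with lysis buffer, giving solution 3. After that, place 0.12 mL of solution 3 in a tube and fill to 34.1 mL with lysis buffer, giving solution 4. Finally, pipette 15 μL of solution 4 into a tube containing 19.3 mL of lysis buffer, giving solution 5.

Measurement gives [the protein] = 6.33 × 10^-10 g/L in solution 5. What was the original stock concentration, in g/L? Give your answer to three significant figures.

Step 1: 130 μL brought to 26.9 mL → factor 26900/130 = 206.92
Step 2: 1.15 mL + 850 μL = 2 mL total → factor 2/1.15 = 1.7391
Step 3: 6-fold → factor 6
Step 4: 0.12 mL brought to 34.1 mL → factor 34.1/0.12 = 284.17
Step 5: 15 μL + 19.3 mL = 19315 μL total → factor 19315/15 = 1287.7
Overall dilution factor = 206.92 × 1.7391 × 6 × 284.17 × 1287.7 = 7.9008 × 10^8
Stock = 6.33 × 10^-10 g/L × 7.9008 × 10^8 = 0.500 g/L

0.500 g/L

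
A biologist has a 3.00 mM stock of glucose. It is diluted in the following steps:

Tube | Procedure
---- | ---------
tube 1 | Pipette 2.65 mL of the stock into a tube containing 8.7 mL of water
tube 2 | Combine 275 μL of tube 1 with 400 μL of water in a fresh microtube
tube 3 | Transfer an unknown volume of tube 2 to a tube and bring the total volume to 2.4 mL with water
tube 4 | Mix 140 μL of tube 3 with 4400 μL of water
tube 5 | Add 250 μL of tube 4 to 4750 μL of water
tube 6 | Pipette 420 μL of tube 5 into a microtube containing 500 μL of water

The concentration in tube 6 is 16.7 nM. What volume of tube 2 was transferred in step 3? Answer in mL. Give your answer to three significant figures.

Step 1: 2.65 mL + 8.7 mL = 11.35 mL total → factor 11.35/2.65 = 4.283
Step 2: 275 μL + 400 μL = 675 μL total → factor 675/275 = 2.4545
Step 3: v brought to 2.4 mL → factor = 2.4 mL/v
Step 4: 140 μL + 4400 μL = 4540 μL total → factor 4540/140 = 32.429
Step 5: 250 μL + 4750 μL = 5000 μL total → factor 5000/250 = 20
Step 6: 420 μL + 500 μL = 920 μL total → factor 920/420 = 2.1905
Product of known-step factors = 14935
Overall factor = 3.00 mM / (16.7 nM) = 1.7964 × 10^5
Step-3 factor = 1.7964 × 10^5 / 14935 = 12.028
v = 2.4 mL / 12.028 = 0.200 mL

0.200 mL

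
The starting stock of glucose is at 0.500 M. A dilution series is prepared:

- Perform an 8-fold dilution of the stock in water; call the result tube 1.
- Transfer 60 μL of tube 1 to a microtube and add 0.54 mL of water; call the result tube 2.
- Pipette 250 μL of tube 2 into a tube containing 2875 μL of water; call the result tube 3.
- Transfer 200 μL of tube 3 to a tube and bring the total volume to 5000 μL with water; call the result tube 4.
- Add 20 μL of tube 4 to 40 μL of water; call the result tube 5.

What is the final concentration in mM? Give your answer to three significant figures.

Step 1: 8-fold → factor 8
Step 2: 60 μL + 0.54 mL = 600 μL total → factor 600/60 = 10
Step 3: 250 μL + 2875 μL = 3125 μL total → factor 3125/250 = 12.5
Step 4: 200 μL brought to 5000 μL → factor 5000/200 = 25
Step 5: 20 μL + 40 μL = 60 μL total → factor 60/20 = 3
Overall dilution factor = 8 × 10 × 12.5 × 25 × 3 = 75000
Final = 0.500 M / 75000 = 6.667 × 10^-6 M = 0.00667 mM

0.00667 mM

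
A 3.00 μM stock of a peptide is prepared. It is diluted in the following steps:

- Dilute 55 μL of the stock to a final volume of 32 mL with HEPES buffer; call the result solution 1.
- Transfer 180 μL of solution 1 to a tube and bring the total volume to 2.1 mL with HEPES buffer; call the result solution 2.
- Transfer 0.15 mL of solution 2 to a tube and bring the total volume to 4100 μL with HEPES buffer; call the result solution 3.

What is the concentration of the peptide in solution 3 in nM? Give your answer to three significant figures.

0.0162 nM

Step 1: 55 μL brought to 32 mL → factor 32000/55 = 581.82
Step 2: 180 μL brought to 2.1 mL → factor 2100/180 = 11.667
Step 3: 0.15 mL brought to 4100 μL → factor 4.1/0.15 = 27.333
Dilution factor through solution 3 = 581.82 × 11.667 × 27.333 = 1.8554 × 10^5
[solution 3] = 3.00 μM / 1.8554 × 10^5 = 1.617 × 10^-5 μM = 0.0162 nM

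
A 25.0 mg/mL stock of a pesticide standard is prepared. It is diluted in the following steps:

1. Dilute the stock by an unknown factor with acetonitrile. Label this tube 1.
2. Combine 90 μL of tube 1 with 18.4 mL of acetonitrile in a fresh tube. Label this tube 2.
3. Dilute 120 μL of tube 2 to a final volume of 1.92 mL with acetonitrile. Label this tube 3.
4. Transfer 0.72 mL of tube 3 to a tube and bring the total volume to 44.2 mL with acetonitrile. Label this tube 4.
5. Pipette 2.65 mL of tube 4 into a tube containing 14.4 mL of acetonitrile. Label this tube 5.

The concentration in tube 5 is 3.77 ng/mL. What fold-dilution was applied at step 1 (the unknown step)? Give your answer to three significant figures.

5.11-fold

Step 1: unknown factor x
Step 2: 90 μL + 18.4 mL = 18490 μL total → factor 18490/90 = 205.44
Step 3: 120 μL brought to 1.92 mL → factor 1920/120 = 16
Step 4: 0.72 mL brought to 44.2 mL → factor 44.2/0.72 = 61.389
Step 5: 2.65 mL + 14.4 mL = 17.05 mL total → factor 17.05/2.65 = 6.434
Product of known-step factors = 1.2983 × 10^6
Overall factor = 25.0 mg/mL / (3.77 ng/mL) = 6.6313 × 10^6
x = 6.6313 × 10^6 / 1.2983 × 10^6 = 5.11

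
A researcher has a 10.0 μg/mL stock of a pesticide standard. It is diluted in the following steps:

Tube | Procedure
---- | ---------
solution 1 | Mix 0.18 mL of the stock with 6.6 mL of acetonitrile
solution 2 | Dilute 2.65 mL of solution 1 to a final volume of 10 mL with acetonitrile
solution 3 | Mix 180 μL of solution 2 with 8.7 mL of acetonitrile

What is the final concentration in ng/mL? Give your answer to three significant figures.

1.43 ng/mL

Step 1: 0.18 mL + 6.6 mL = 6.78 mL total → factor 6.78/0.18 = 37.667
Step 2: 2.65 mL brought to 10 mL → factor 10/2.65 = 3.7736
Step 3: 180 μL + 8.7 mL = 8880 μL total → factor 8880/180 = 49.333
Overall dilution factor = 37.667 × 3.7736 × 49.333 = 7012.2
Final = 10.0 μg/mL / 7012.2 = 0.001426 μg/mL = 1.43 ng/mL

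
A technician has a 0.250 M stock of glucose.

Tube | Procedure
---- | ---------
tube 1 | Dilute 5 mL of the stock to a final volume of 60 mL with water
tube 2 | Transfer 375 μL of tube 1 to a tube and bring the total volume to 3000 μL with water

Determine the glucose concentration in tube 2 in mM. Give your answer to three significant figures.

2.60 mM

Step 1: 5 mL brought to 60 mL → factor 60/5 = 12
Step 2: 375 μL brought to 3000 μL → factor 3000/375 = 8
Overall dilution factor = 12 × 8 = 96
Final = 0.250 M / 96 = 0.002604 M = 2.60 mM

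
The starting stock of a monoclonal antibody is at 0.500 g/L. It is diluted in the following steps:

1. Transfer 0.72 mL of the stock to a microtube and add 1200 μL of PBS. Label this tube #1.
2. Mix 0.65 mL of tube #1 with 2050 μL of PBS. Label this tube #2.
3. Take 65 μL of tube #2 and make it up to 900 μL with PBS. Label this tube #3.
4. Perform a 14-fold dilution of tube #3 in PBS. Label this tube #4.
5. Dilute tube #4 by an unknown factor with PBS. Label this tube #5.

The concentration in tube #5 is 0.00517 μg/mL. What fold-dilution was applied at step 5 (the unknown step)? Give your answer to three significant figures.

45.0-fold

Step 1: 0.72 mL + 1200 μL = 1.92 mL total → factor 1.92/0.72 = 2.6667
Step 2: 0.65 mL + 2050 μL = 2.7 mL total → factor 2.7/0.65 = 4.1538
Step 3: 65 μL brought to 900 μL → factor 900/65 = 13.846
Step 4: 14-fold → factor 14
Step 5: unknown factor x
Product of known-step factors = 2147.2
Overall factor = 0.500 g/L / (0.00517 μg/mL) = 96712
x = 96712 / 2147.2 = 45.0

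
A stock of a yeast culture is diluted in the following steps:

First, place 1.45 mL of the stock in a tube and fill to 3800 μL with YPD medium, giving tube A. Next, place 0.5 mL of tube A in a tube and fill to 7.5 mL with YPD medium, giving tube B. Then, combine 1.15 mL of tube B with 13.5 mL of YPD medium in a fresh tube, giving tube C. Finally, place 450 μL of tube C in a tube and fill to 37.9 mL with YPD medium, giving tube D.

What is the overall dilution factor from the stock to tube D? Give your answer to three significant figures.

Step 1: 1.45 mL brought to 3800 μL → factor 3.8/1.45 = 2.6207
Step 2: 0.5 mL brought to 7.5 mL → factor 7.5/0.5 = 15
Step 3: 1.15 mL + 13.5 mL = 14.65 mL total → factor 14.65/1.15 = 12.739
Step 4: 450 μL brought to 37.9 mL → factor 37900/450 = 84.222
Overall dilution factor = 2.6207 × 15 × 12.739 × 84.222 = 42177

4.22 × 10^4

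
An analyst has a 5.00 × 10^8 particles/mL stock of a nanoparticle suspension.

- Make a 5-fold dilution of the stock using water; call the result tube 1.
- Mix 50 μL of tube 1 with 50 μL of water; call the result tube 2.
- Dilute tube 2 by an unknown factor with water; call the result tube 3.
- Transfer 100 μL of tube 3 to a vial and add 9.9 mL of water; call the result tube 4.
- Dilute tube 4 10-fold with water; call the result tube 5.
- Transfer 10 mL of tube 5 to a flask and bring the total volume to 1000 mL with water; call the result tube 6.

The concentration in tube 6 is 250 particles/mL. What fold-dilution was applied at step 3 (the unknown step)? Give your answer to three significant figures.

Step 1: 5-fold → factor 5
Step 2: 50 μL + 50 μL = 100 μL total → factor 100/50 = 2
Step 3: unknown factor x
Step 4: 100 μL + 9.9 mL = 10000 μL total → factor 10000/100 = 100
Step 5: 10-fold → factor 10
Step 6: 10 mL brought to 1000 mL → factor 1000/10 = 100
Product of known-step factors = 1 × 10^6
Overall factor = 5.00 × 10^8 particles/mL / (250 particles/mL) = 2 × 10^6
x = 2 × 10^6 / 1 × 10^6 = 2.00

2.00-fold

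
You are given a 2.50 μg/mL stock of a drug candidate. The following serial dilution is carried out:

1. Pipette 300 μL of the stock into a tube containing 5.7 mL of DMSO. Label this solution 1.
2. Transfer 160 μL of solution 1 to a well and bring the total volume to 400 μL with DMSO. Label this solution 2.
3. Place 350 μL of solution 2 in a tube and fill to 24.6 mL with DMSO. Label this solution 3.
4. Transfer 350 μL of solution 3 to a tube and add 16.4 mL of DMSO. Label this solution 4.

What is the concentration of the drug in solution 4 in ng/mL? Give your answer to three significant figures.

Step 1: 300 μL + 5.7 mL = 6000 μL total → factor 6000/300 = 20
Step 2: 160 μL brought to 400 μL → factor 400/160 = 2.5
Step 3: 350 μL brought to 24.6 mL → factor 24600/350 = 70.286
Step 4: 350 μL + 16.4 mL = 16750 μL total → factor 16750/350 = 47.857
Overall dilution factor = 20 × 2.5 × 70.286 × 47.857 = 1.6818 × 10^5
Final = 2.50 μg/mL / 1.6818 × 10^5 = 1.486 × 10^-5 μg/mL = 0.0149 ng/mL

0.0149 ng/mL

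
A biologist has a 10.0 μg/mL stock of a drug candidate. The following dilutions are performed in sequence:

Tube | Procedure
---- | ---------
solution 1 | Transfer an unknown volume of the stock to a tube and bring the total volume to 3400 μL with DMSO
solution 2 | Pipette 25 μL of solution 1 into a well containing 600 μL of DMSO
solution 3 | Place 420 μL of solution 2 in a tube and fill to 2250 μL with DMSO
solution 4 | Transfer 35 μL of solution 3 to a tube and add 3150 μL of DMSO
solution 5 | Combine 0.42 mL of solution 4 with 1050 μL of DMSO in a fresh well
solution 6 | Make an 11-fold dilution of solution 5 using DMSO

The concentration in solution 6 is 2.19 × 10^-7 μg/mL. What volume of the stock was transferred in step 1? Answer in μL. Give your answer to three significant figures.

Step 1: v brought to 3400 μL → factor = 3400 μL/v
Step 2: 25 μL + 600 μL = 625 μL total → factor 625/25 = 25
Step 3: 420 μL brought to 2250 μL → factor 2250/420 = 5.3571
Step 4: 35 μL + 3150 μL = 3185 μL total → factor 3185/35 = 91
Step 5: 0.42 mL + 1050 μL = 1.47 mL total → factor 1.47/0.42 = 3.5
Step 6: 11-fold → factor 11
Product of known-step factors = 4.6922 × 10^5
Overall factor = 10.0 μg/mL / (2.19 × 10^-7 μg/mL) = 4.5662 × 10^7
Step-1 factor = 4.5662 × 10^7 / 4.6922 × 10^5 = 97.315
v = 3400 μL / 97.315 = 34.9 μL

34.9 μL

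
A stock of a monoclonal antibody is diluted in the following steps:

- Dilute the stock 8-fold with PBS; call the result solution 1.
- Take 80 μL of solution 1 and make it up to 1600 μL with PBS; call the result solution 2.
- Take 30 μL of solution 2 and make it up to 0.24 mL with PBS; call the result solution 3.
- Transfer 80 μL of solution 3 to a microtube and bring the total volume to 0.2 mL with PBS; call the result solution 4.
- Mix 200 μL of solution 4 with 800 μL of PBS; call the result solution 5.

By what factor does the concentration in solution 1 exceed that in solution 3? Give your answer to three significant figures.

Step 1: 8-fold → factor 8
Step 2: 80 μL brought to 1600 μL → factor 1600/80 = 20
Step 3: 30 μL brought to 0.24 mL → factor 240/30 = 8
Dilution factor to solution 1 = 8; to solution 3 = 1280
[solution 1]/[solution 3] = (factor to solution 3)/(factor to solution 1) = 1280/8 = 160

160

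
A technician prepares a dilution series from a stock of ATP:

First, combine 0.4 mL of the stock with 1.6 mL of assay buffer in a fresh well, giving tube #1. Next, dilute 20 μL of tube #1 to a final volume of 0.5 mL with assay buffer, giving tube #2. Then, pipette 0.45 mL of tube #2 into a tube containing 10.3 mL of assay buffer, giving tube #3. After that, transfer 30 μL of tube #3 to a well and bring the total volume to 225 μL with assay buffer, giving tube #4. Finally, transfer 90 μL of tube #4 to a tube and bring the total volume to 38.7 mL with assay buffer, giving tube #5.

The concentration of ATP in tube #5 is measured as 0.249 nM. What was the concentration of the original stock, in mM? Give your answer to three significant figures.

Step 1: 0.4 mL + 1.6 mL = 2 mL total → factor 2/0.4 = 5
Step 2: 20 μL brought to 0.5 mL → factor 500/20 = 25
Step 3: 0.45 mL + 10.3 mL = 10.75 mL total → factor 10.75/0.45 = 23.889
Step 4: 30 μL brought to 225 μL → factor 225/30 = 7.5
Step 5: 90 μL brought to 38.7 mL → factor 38700/90 = 430
Overall dilution factor = 5 × 25 × 23.889 × 7.5 × 430 = 9.6302 × 10^6
Stock = 0.249 nM × 9.6302 × 10^6 = 2.398 × 10^6 nM = 2.40 mM

2.40 mM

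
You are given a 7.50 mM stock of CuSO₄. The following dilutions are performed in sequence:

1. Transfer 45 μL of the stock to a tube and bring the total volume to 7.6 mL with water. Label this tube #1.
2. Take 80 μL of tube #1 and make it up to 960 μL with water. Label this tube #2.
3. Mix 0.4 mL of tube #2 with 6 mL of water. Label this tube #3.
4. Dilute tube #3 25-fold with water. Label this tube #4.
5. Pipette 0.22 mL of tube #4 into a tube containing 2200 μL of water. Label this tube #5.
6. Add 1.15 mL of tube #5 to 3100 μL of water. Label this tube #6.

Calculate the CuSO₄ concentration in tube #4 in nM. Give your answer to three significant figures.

Step 1: 45 μL brought to 7.6 mL → factor 7600/45 = 168.89
Step 2: 80 μL brought to 960 μL → factor 960/80 = 12
Step 3: 0.4 mL + 6 mL = 6.4 mL total → factor 6.4/0.4 = 16
Step 4: 25-fold → factor 25
Dilution factor through tube #4 = 168.89 × 12 × 16 × 25 = 8.1067 × 10^5
[tube #4] = 7.50 mM / 8.1067 × 10^5 = 9.252 × 10^-6 mM = 9.25 nM

9.25 nM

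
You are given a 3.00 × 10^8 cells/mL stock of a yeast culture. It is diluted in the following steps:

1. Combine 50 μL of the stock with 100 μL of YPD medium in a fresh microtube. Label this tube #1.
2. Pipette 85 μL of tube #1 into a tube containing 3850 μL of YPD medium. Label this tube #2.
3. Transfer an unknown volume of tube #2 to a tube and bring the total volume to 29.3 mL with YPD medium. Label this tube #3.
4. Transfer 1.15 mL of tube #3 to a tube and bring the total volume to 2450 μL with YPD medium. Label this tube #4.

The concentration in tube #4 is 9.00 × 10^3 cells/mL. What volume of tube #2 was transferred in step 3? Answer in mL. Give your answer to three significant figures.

Step 1: 50 μL + 100 μL = 150 μL total → factor 150/50 = 3
Step 2: 85 μL + 3850 μL = 3935 μL total → factor 3935/85 = 46.294
Step 3: v brought to 29.3 mL → factor = 29.3 mL/v
Step 4: 1.15 mL brought to 2450 μL → factor 2.45/1.15 = 2.1304
Product of known-step factors = 295.88
Overall factor = 3.00 × 10^8 cells/mL / (9.00 × 10^3 cells/mL) = 33333
Step-3 factor = 33333 / 295.88 = 112.66
v = 29.3 mL / 112.66 = 0.260 mL

0.260 mL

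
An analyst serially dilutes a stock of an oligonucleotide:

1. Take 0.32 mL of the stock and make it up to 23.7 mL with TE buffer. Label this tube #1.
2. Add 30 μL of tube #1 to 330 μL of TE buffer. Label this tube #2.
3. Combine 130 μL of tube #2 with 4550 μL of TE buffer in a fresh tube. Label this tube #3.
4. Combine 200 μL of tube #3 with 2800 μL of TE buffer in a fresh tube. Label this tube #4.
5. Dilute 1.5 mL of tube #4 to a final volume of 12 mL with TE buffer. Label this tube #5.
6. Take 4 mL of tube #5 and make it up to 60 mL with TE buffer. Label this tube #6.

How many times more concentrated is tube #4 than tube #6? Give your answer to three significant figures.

120

Step 1: 0.32 mL brought to 23.7 mL → factor 23.7/0.32 = 74.062
Step 2: 30 μL + 330 μL = 360 μL total → factor 360/30 = 12
Step 3: 130 μL + 4550 μL = 4680 μL total → factor 4680/130 = 36
Step 4: 200 μL + 2800 μL = 3000 μL total → factor 3000/200 = 15
Step 5: 1.5 mL brought to 12 mL → factor 12/1.5 = 8
Step 6: 4 mL brought to 60 mL → factor 60/4 = 15
Dilution factor to tube #4 = 4.7992 × 10^5; to tube #6 = 5.7591 × 10^7
[tube #4]/[tube #6] = (factor to tube #6)/(factor to tube #4) = 5.7591 × 10^7/4.7992 × 10^5 = 120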